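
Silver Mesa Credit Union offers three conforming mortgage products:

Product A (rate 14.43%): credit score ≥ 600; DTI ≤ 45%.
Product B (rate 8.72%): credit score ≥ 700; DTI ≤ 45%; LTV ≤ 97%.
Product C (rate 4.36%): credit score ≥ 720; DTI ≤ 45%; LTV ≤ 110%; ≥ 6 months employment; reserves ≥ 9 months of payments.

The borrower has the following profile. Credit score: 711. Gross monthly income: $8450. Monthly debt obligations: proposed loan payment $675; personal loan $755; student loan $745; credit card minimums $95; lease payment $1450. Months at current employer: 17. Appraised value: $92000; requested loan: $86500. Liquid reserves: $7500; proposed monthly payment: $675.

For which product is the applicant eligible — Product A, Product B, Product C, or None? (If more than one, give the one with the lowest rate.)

Total debts = (675 + 755 + 745 + 95 + 1,450) = 3,720; DTI = 3,720/8,450 = 44%.
LTV = 86,500/92,000 = 94%.
Reserves = 7,500/675 = 11.1 months.
Product A: score 711 ≥ 600; DTI 44% ≤ 45% → qualifies.
Product B: score 711 ≥ 700; DTI 44% ≤ 45%; LTV 94% ≤ 97% → qualifies.
Product C: score 711 < 720; DTI 44% ≤ 45%; LTV 94% ≤ 110%; employment 17 ≥ 6 mo; reserves 11.1 ≥ 9 mo → does not qualify.
Qualifying: Product A, Product B. Lowest rate is 8.72% → Product B.

Product B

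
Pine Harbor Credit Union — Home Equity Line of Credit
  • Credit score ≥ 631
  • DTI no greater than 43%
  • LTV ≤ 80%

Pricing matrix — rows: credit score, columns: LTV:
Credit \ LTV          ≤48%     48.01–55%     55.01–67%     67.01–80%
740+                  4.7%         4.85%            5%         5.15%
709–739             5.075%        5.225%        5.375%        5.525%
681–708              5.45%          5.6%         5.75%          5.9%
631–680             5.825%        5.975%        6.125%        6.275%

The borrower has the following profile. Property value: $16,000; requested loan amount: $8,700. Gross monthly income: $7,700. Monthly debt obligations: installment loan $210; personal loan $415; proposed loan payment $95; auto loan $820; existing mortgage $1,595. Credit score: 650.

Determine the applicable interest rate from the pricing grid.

Credit score 650 ≥ 631; Total monthly debts = (210 + 415 + 95 + 820 + 1,595) = 3,135. DTI = 3,135/7,700 = 40.7% ≤ 43%
Loan-to-value = 8,700/16,000 = 54.4% — pass (80% max)
Score 650 is in the 631–680 band; LTV 54.4% is in the 48.01–55% band → 5.975%.

5.975%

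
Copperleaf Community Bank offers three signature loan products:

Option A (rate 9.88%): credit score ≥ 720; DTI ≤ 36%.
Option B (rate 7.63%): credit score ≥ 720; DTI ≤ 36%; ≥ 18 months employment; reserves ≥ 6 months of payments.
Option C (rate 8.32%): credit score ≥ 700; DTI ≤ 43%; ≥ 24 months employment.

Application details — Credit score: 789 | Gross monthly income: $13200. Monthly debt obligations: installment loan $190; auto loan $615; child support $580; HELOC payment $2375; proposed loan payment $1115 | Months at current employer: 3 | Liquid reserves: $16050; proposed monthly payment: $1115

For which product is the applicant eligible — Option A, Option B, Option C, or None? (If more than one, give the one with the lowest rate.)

None

Total debts = (190 + 615 + 580 + 2,375 + 1,115) = 4,875; DTI = 4,875/13,200 = 36.9%.
Reserves = 16,050/1,115 = 14.4 months.
Option A: score 789 ≥ 720; DTI 36.9% > 36% → does not qualify.
Option B: score 789 ≥ 720; DTI 36.9% > 36%; employment 3 < 18 mo; reserves 14.4 ≥ 6 mo → does not qualify.
Option C: score 789 ≥ 700; DTI 36.9% ≤ 43%; employment 3 < 24 mo → does not qualify.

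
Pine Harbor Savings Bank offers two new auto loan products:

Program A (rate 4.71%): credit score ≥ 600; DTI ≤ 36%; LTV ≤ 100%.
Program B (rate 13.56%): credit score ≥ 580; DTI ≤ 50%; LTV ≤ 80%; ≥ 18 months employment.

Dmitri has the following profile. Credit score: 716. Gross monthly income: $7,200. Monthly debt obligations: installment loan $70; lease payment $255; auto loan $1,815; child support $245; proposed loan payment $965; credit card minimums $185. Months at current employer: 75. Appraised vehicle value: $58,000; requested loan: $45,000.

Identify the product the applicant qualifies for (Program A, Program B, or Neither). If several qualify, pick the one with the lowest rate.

Total debts = (70 + 255 + 1,815 + 245 + 965 + 185) = 3,535; DTI = 3,535/7,200 = 49.1%.
LTV = 45,000/58,000 = 77.6%.
Program A: score 716 ≥ 600; DTI 49.1% > 36%; LTV 77.6% ≤ 100% → does not qualify.
Program B: score 716 ≥ 580; DTI 49.1% ≤ 50%; LTV 77.6% ≤ 80%; employment 75 ≥ 18 mo → qualifies.

Program B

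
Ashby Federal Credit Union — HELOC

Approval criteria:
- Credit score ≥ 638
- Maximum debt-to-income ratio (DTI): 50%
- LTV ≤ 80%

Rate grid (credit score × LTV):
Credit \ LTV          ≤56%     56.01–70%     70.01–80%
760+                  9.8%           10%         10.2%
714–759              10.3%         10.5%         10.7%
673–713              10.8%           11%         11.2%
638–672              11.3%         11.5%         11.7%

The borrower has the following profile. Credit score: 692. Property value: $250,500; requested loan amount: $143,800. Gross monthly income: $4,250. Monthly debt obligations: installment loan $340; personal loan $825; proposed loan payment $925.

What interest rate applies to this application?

11%

Credit score 692 ≥ 638; Total monthly debts = (340 + 825 + 925) = 2,090. DTI: 2,090 ÷ 4,250 = 49.2%, within the 50% cap
LTV: 143,800 ÷ 250,500 = 57.4%, within 80% cap
Credit 692 → row 673–713; LTV 57.4% → column 56.01–70%. Grid cell → 11%.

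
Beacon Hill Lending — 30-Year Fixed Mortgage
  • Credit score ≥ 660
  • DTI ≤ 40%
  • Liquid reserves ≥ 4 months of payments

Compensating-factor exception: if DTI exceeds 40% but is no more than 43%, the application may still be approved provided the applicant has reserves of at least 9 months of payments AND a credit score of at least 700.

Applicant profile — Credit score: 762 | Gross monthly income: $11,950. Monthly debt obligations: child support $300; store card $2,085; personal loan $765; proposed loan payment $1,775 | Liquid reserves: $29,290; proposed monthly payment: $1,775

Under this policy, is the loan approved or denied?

Approved

Credit score 762 ≥ 660 (meets base)
Total debts = (300 + 2,085 + 765 + 1,775) = 4,925. DTI: 4,925 ÷ 11,950 = 41.2%, over the 40% base limit.
Reserves: 29,290 ÷ 1,775 = 16.5 months (meets 4-month minimum)
DTI 41.2% is within the 40%–43% exception band; checking compensating factors.
Reserves 16.5 ≥ 9 months; credit score 762 ≥ 700.
Both override conditions satisfied; DTI exception granted.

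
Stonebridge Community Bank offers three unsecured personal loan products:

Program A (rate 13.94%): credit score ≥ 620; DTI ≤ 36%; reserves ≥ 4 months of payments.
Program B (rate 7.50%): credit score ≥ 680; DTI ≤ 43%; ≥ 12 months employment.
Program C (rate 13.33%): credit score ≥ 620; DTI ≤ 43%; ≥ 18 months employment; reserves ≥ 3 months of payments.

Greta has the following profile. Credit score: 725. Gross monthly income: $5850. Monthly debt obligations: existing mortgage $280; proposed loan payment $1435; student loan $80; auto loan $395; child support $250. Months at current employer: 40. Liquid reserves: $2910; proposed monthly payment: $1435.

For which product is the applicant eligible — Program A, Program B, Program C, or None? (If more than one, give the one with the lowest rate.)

Program B

Total debts = (280 + 1,435 + 80 + 395 + 250) = 2,440; DTI = 2,440/5,850 = 41.7%.
Reserves = 2,910/1,435 = 2.0 months.
Program A: score 725 ≥ 620; DTI 41.7% > 36%; reserves 2.0 < 4 mo → does not qualify.
Program B: score 725 ≥ 680; DTI 41.7% ≤ 43%; employment 40 ≥ 12 mo → qualifies.
Program C: score 725 ≥ 620; DTI 41.7% ≤ 43%; employment 40 ≥ 18 mo; reserves 2.0 < 3 mo → does not qualify.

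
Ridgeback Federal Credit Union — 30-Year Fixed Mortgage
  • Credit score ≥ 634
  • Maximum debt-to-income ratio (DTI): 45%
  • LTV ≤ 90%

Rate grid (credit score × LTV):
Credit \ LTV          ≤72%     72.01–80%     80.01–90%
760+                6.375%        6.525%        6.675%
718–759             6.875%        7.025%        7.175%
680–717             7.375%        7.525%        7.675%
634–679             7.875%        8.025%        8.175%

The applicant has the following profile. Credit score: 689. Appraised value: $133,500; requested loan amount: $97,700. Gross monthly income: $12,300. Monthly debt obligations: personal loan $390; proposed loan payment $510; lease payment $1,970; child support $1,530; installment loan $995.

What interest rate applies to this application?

Credit score 689 ≥ 634; Total monthly debts = (390 + 510 + 1,970 + 1,530 + 995) = 5,395. DTI: 5,395 ÷ 12,300 = 43.9%, within the 45% cap
LTV: 97,700 ÷ 133,500 = 73.2%, within 90% cap
Score 689 is in the 680–717 band; LTV 73.2% is in the 72.01–80% band → 7.525%.

7.525%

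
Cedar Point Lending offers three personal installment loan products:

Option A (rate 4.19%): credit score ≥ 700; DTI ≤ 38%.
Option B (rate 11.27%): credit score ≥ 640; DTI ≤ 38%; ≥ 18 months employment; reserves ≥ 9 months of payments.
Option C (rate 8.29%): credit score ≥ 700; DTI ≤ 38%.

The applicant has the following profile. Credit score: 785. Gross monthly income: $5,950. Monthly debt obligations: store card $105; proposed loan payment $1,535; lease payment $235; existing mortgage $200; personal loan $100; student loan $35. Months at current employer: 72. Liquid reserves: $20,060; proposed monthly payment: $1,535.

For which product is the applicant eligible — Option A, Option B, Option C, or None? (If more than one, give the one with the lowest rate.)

Total debts = (105 + 1,535 + 235 + 200 + 100 + 35) = 2,210; DTI = 2,210/5,950 = 37.1%.
Reserves = 20,060/1,535 = 13.1 months.
Option A: score 785 ≥ 700; DTI 37.1% ≤ 38% → qualifies.
Option B: score 785 ≥ 640; DTI 37.1% ≤ 38%; employment 72 ≥ 18 mo; reserves 13.1 ≥ 9 mo → qualifies.
Option C: score 785 ≥ 700; DTI 37.1% ≤ 38% → qualifies.
Qualifying: Option A, Option B, Option C. Lowest rate is 4.19% → Option A.

Option A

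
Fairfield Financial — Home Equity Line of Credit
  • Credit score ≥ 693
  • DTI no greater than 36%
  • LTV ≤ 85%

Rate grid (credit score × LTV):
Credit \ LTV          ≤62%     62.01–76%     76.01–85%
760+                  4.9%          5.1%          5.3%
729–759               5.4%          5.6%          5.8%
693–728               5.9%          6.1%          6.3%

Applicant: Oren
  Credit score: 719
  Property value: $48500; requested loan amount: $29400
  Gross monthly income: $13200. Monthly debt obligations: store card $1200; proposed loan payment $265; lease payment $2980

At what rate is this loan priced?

Credit score 719 ≥ 693; Total monthly debts = (1,200 + 265 + 2,980) = 4,445. DTI = 4,445/13,200 = 33.7% ≤ 36%
Loan-to-value = 29,400/48,500 = 60.6% — pass (85% max)
Row: 719 falls in 693–728. Column: 60.6% falls in ≤62%. Rate = 5.9%.

5.9%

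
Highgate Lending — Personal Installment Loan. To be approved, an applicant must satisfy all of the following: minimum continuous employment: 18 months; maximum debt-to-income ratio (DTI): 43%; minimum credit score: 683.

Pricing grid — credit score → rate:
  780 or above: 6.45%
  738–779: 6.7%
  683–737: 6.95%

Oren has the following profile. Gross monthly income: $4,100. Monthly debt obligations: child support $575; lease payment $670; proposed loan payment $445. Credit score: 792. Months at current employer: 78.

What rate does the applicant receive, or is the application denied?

Credit score 792 ≥ 683 (meets minimum)
Total monthly debts = (575 + 670 + 445) = 1,690. DTI: 1,690 ÷ 4,100 = 41.2%, within the 43% cap
Employment 78 ≥ 18 months
All requirements met. Score 792 falls in the 780 or above tier → 6.45%.

Approved at 6.45%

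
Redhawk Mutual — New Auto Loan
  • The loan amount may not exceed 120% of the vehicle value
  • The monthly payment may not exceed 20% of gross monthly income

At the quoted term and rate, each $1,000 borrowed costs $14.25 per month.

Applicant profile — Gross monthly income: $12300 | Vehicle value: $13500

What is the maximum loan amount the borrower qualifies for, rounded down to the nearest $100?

$16,200

Payment cap: 20% × $12,300 = $2,460/month.
At $14.25 per $1,000, that supports 2,460/14.25 × 1,000 ≈ $172,631 → $172,600.
LTV cap: 120% × $13,500 = $16,200 → $16,200.
Binding constraint: loan-to-value.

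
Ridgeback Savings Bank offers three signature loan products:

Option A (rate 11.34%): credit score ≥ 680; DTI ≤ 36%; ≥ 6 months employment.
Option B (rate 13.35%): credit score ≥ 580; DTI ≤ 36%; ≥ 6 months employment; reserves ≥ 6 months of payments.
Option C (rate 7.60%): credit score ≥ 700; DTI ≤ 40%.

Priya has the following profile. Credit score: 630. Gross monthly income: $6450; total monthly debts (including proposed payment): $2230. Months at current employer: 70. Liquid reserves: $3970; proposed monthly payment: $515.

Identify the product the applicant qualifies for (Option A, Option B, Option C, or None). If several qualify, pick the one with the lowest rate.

Option B

DTI = 2,230/6,450 = 34.6%.
Reserves = 3,970/515 = 7.7 months.
Option A: score 630 < 680; DTI 34.6% ≤ 36%; employment 70 ≥ 6 mo → does not qualify.
Option B: score 630 ≥ 580; DTI 34.6% ≤ 36%; employment 70 ≥ 6 mo; reserves 7.7 ≥ 6 mo → qualifies.
Option C: score 630 < 700; DTI 34.6% ≤ 40% → does not qualify.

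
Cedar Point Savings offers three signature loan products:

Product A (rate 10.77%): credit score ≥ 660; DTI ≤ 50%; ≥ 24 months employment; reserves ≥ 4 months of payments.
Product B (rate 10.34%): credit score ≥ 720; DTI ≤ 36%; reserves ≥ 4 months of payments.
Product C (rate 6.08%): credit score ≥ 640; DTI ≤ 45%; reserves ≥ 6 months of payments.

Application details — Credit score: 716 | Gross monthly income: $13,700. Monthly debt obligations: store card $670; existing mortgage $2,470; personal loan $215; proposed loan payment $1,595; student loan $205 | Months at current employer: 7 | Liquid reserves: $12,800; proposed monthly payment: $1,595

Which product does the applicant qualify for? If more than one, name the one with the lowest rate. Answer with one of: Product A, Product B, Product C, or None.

Product C

Total debts = (670 + 2,470 + 215 + 1,595 + 205) = 5,155; DTI = 5,155/13,700 = 37.6%.
Reserves = 12,800/1,595 = 8.0 months.
Product A: score 716 ≥ 660; DTI 37.6% ≤ 50%; employment 7 < 24 mo; reserves 8.0 ≥ 4 mo → does not qualify.
Product B: score 716 < 720; DTI 37.6% > 36%; reserves 8.0 ≥ 4 mo → does not qualify.
Product C: score 716 ≥ 640; DTI 37.6% ≤ 45%; reserves 8.0 ≥ 6 mo → qualifies.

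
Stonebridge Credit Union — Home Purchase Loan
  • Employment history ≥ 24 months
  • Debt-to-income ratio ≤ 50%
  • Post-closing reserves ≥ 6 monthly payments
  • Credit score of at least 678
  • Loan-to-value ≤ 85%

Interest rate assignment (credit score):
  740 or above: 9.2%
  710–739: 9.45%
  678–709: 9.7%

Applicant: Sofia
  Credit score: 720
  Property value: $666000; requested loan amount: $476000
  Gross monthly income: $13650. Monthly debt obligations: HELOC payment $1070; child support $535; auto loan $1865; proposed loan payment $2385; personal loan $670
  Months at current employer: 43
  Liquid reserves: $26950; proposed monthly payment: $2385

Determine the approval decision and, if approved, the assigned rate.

Approved at 9.45%

Credit score 720 ≥ 678 (meets minimum)
Liquid reserves cover 26,950/2,385 = 11.3 months — ≥ 6 required
Loan-to-value = 476,000/666,000 = 71.5% — pass (85% max)
Total monthly debts = (1,070 + 535 + 1,865 + 2,385 + 670) = 6,525. DTI: 6,525 ÷ 13,650 = 47.8%, within the 50% cap
Employment 43 ≥ 24 months
All requirements met. Score 720 falls in the 710–739 tier → 9.45%.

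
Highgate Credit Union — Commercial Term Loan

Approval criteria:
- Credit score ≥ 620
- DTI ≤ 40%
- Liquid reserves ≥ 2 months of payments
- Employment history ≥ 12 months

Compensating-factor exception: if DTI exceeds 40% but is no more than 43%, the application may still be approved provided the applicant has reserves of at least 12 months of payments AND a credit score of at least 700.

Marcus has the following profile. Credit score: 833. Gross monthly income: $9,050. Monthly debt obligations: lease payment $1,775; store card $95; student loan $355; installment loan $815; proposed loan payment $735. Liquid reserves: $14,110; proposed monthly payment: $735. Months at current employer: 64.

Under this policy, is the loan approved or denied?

Approved

Credit score 833 ≥ 620 (meets base)
Total debts = (1,775 + 95 + 355 + 815 + 735) = 3,775. DTI = 3,775/9,050 = 41.7% > 40% — standard DTI limit exceeded.
Liquid reserves cover 14,110/735 = 19.2 months — ≥ 2 required
Employment 64 ≥ 12 months
DTI 41.7% is within the 40%–43% exception band; checking compensating factors.
Reserves 19.2 ≥ 12 months; credit score 833 ≥ 700.
Both compensating conditions met → exception applies.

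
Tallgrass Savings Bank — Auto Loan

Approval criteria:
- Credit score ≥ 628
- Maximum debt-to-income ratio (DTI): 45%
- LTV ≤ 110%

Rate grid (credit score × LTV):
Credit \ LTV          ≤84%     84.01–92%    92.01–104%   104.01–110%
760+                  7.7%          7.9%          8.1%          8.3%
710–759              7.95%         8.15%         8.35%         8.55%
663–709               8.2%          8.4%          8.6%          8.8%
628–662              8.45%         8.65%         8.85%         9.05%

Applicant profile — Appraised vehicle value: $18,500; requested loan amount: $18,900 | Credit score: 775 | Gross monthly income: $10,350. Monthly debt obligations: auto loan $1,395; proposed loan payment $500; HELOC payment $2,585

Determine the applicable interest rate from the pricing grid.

8.1%

Credit score 775 ≥ 628; Total monthly debts = (1,395 + 500 + 2,585) = 4,480. Debt-to-income = 4,480/10,350 = 43.3% — meets 45% limit
LTV = 18,900/18,500 = 102.2% ≤ 110%
Row: 775 falls in 760+. Column: 102.2% falls in 92.01–104%. Rate = 8.1%.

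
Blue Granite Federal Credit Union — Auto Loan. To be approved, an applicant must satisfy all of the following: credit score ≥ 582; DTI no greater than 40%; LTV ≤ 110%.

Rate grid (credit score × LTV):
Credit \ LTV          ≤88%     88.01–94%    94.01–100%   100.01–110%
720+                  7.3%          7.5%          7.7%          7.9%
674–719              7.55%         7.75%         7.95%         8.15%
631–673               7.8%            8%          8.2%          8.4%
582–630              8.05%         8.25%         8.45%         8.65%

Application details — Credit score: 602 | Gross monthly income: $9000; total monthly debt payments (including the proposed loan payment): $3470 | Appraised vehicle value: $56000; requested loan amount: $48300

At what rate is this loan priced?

Credit score 602 ≥ 582; DTI: 3,470 ÷ 9,000 = 38.6%, within the 40% cap
Loan-to-value = 48,300/56,000 = 86.2% — pass (110% max)
Score 602 is in the 582–630 band; LTV 86.2% is in the ≤88% band → 8.05%.

8.05%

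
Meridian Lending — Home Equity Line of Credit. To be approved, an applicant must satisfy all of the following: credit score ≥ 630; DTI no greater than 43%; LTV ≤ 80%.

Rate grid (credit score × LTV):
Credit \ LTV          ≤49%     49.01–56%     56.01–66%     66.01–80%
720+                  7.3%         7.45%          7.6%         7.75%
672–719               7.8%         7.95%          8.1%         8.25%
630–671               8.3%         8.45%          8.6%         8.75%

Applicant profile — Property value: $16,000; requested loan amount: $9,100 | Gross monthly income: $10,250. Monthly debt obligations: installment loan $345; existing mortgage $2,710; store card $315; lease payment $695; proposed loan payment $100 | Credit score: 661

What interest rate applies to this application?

Credit score 661 ≥ 630; Total monthly debts = (345 + 2,710 + 315 + 695 + 100) = 4,165. DTI: 4,165 ÷ 10,250 = 40.6%, within the 43% cap
LTV: 9,100 ÷ 16,000 = 56.9%, within 80% cap
Credit 661 → row 630–671; LTV 56.9% → column 56.01–66%. Grid cell → 8.6%.

8.6%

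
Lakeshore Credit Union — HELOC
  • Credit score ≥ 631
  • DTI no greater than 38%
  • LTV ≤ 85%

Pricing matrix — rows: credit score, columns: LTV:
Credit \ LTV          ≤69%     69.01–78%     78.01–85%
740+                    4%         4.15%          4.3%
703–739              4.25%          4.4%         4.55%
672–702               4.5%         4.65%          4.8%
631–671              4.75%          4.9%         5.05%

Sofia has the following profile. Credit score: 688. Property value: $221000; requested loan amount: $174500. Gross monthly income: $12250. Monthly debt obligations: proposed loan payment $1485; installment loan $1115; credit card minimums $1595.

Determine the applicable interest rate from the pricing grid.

4.8%

Credit score 688 ≥ 631; Total monthly debts = (1,485 + 1,115 + 1,595) = 4,195. DTI: 4,195 ÷ 12,250 = 34.2%, within the 38% cap
Loan-to-value = 174,500/221,000 = 79% — pass (85% max)
Row: 688 falls in 672–702. Column: 79% falls in 78.01–85%. Rate = 4.8%.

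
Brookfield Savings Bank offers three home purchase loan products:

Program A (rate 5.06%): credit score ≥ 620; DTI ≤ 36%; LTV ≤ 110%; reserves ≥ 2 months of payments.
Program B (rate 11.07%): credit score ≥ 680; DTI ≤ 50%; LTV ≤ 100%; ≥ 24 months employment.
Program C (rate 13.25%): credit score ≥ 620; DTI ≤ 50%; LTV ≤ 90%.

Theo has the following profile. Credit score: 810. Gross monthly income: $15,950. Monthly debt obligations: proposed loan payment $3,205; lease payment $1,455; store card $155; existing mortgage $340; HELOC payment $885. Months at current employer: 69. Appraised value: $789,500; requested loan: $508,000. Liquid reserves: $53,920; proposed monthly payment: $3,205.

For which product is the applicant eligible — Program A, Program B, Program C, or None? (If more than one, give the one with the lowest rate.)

Total debts = (3,205 + 1,455 + 155 + 340 + 885) = 6,040; DTI = 6,040/15,950 = 37.9%.
LTV = 508,000/789,500 = 64.3%.
Reserves = 53,920/3,205 = 16.8 months.
Program A: score 810 ≥ 620; DTI 37.9% > 36%; LTV 64.3% ≤ 110%; reserves 16.8 ≥ 2 mo → does not qualify.
Program B: score 810 ≥ 680; DTI 37.9% ≤ 50%; LTV 64.3% ≤ 100%; employment 69 ≥ 24 mo → qualifies.
Program C: score 810 ≥ 620; DTI 37.9% ≤ 50%; LTV 64.3% ≤ 90% → qualifies.
Qualifying: Program B, Program C. Lowest rate is 11.07% → Program B.

Program B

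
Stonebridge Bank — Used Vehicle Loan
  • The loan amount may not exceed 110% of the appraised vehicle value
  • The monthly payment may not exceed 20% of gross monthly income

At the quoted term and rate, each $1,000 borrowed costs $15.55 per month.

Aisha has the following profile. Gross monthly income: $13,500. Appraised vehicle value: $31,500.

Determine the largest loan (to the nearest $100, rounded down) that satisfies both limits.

$34,600

Payment cap: 20% × $13,500 = $2,700/month.
At $15.55 per $1,000, that supports 2,700/15.55 × 1,000 ≈ $173,633 → $173,600.
LTV cap: 110% × $31,500 = $34,650 → $34,600.
Binding constraint: loan-to-value.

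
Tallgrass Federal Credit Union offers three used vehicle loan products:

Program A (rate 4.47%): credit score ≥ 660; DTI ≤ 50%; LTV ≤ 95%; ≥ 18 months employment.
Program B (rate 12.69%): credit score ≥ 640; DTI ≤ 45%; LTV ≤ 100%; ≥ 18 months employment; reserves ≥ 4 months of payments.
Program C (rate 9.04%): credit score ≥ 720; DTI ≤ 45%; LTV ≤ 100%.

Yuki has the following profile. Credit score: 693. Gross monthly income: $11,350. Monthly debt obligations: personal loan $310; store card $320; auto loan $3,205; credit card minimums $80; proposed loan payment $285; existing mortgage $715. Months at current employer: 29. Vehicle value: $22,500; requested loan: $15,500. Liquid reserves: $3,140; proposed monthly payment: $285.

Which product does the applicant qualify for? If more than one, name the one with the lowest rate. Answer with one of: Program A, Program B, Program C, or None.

Program A

Total debts = (310 + 320 + 3,205 + 80 + 285 + 715) = 4,915; DTI = 4,915/11,350 = 43.3%.
LTV = 15,500/22,500 = 68.9%.
Reserves = 3,140/285 = 11.0 months.
Program A: score 693 ≥ 660; DTI 43.3% ≤ 50%; LTV 68.9% ≤ 95%; employment 29 ≥ 18 mo → qualifies.
Program B: score 693 ≥ 640; DTI 43.3% ≤ 45%; LTV 68.9% ≤ 100%; employment 29 ≥ 18 mo; reserves 11.0 ≥ 4 mo → qualifies.
Program C: score 693 < 720; DTI 43.3% ≤ 45%; LTV 68.9% ≤ 100% → does not qualify.
Qualifying: Program A, Program B. Lowest rate is 4.47% → Program A.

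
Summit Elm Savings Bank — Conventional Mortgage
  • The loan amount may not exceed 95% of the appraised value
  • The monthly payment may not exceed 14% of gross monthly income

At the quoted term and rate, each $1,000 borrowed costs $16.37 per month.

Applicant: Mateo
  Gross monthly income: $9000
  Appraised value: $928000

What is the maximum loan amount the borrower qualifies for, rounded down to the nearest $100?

Payment cap: 14% × $9,000 = $1,260/month.
At $16.37 per $1,000, that supports 1,260/16.37 × 1,000 ≈ $76,970 → $76,900.
LTV cap: 95% × $928,000 = $881,600 → $881,600.
Binding constraint: payment-to-income.

$76,900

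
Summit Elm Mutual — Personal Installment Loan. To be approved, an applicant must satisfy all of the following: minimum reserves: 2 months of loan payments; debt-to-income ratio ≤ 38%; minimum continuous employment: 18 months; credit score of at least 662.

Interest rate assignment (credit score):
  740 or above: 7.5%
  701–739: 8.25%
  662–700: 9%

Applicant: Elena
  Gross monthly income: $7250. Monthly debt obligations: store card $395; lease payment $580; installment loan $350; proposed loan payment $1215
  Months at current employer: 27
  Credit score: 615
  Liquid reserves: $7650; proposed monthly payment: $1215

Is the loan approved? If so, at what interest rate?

Denied

Credit score 615 < 662 (below minimum)
Employment 27 ≥ 18 months
Liquid reserves cover 7,650/1,215 = 6.3 months — ≥ 2 required
Total monthly debts = (395 + 580 + 350 + 1,215) = 2,540. Debt-to-income = 2,540/7,250 = 35% — meets 38% limit
Not all requirements met → denied.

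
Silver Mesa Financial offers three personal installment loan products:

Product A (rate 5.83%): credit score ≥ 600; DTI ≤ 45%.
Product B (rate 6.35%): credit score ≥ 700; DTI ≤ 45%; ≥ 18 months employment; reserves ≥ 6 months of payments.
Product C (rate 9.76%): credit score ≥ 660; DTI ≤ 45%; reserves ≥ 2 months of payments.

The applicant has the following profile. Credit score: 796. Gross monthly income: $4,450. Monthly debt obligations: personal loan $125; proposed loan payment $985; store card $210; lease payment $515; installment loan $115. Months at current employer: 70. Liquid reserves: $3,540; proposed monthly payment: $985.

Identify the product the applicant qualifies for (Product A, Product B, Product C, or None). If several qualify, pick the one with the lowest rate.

Total debts = (125 + 985 + 210 + 515 + 115) = 1,950; DTI = 1,950/4,450 = 43.8%.
Reserves = 3,540/985 = 3.6 months.
Product A: score 796 ≥ 600; DTI 43.8% ≤ 45% → qualifies.
Product B: score 796 ≥ 700; DTI 43.8% ≤ 45%; employment 70 ≥ 18 mo; reserves 3.6 < 6 mo → does not qualify.
Product C: score 796 ≥ 660; DTI 43.8% ≤ 45%; reserves 3.6 ≥ 2 mo → qualifies.
Qualifying: Product A, Product C. Lowest rate is 5.83% → Product A.

Product A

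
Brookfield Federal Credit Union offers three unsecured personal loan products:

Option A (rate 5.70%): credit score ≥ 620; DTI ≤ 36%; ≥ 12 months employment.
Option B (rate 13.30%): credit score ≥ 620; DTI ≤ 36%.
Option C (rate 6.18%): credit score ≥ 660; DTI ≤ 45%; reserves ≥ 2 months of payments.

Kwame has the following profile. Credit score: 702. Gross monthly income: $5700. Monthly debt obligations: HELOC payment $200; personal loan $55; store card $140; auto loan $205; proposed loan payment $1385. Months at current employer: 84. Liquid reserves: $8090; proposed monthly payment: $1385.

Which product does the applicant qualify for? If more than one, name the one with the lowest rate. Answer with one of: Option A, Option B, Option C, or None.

Total debts = (200 + 55 + 140 + 205 + 1,385) = 1,985; DTI = 1,985/5,700 = 34.8%.
Reserves = 8,090/1,385 = 5.8 months.
Option A: score 702 ≥ 620; DTI 34.8% ≤ 36%; employment 84 ≥ 12 mo → qualifies.
Option B: score 702 ≥ 620; DTI 34.8% ≤ 36% → qualifies.
Option C: score 702 ≥ 660; DTI 34.8% ≤ 45%; reserves 5.8 ≥ 2 mo → qualifies.
Qualifying: Option A, Option B, Option C. Lowest rate is 5.70% → Option A.

Option A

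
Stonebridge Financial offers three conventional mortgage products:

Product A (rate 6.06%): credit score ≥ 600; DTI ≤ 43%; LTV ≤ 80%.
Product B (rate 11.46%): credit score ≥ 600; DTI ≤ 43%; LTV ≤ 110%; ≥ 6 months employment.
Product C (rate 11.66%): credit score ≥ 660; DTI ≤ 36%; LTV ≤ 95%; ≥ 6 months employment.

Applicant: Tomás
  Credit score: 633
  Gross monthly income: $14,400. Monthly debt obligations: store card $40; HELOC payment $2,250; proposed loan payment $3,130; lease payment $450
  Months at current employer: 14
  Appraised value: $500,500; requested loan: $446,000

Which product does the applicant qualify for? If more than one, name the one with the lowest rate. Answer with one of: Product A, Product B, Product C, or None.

Product B

Total debts = (40 + 2,250 + 3,130 + 450) = 5,870; DTI = 5,870/14,400 = 40.8%.
LTV = 446,000/500,500 = 89.1%.
Product A: score 633 ≥ 600; DTI 40.8% ≤ 43%; LTV 89.1% > 80% → does not qualify.
Product B: score 633 ≥ 600; DTI 40.8% ≤ 43%; LTV 89.1% ≤ 110%; employment 14 ≥ 6 mo → qualifies.
Product C: score 633 < 660; DTI 40.8% > 36%; LTV 89.1% ≤ 95%; employment 14 ≥ 6 mo → does not qualify.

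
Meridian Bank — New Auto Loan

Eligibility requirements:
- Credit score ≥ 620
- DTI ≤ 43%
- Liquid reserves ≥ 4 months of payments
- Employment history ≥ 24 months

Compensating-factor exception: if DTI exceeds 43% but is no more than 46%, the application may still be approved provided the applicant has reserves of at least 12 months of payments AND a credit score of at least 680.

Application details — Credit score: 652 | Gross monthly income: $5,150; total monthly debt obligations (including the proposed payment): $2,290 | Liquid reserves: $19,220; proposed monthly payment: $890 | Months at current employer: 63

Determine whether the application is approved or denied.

Credit score 652 ≥ 620 (meets base)
DTI: 2,290 ÷ 5,150 = 44.5%, over the 43% base limit.
Reserves: 19,220 ÷ 890 = 21.6 months (meets 4-month minimum)
Employment 63 ≥ 24 months
DTI 44.5% is within the 43%–46% exception band; checking compensating factors.
Override check — reserves: 21.6 mo (ok); score: 652 (below 680).
Compensating-factor requirement not fully met.

Denied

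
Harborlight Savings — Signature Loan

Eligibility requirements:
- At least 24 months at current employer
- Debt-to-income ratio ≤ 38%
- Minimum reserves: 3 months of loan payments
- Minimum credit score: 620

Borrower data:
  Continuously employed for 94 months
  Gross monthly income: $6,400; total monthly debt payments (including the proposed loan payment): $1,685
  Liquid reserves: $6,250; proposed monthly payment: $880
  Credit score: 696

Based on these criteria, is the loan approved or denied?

Approved

Employment 94 ≥ 24 months
Debt-to-income = 1,685/6,400 = 26.3% — meets 38% limit
Reserves = 6,250/880 = 7.1 months ≥ 3
Credit score 696 ≥ 620 (meets)
All criteria satisfied.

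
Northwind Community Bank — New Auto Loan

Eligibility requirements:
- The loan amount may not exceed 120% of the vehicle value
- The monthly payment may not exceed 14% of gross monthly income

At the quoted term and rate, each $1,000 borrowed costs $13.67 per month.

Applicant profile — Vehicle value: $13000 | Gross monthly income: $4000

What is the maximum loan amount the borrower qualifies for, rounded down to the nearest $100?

$15,600

Payment cap: 14% × $4,000 = $560/month.
At $13.67 per $1,000, that supports 560/13.67 × 1,000 ≈ $40,965 → $40,900.
LTV cap: 120% × $13,000 = $15,600 → $15,600.
Binding constraint: loan-to-value.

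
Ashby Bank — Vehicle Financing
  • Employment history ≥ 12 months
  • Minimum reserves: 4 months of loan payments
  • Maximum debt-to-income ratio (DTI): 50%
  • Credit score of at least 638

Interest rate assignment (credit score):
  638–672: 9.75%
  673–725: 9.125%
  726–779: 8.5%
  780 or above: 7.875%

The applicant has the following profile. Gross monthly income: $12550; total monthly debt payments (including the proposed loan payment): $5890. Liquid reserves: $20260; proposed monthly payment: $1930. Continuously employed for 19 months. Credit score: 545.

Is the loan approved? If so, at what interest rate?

Credit score 545 < 638 (below minimum)
Employment 19 ≥ 12 months
Reserves = 20,260/1,930 = 10.5 months ≥ 4
Debt-to-income = 5,890/12,550 = 46.9% — meets 50% limit
Not all requirements met → denied.

Denied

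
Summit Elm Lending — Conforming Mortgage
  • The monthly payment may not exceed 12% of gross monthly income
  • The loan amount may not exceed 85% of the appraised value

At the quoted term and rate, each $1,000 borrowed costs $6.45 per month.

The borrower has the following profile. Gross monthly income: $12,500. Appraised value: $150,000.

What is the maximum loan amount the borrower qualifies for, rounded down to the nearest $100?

$127,500

Payment cap: 12% × $12,500 = $1,500/month.
At $6.45 per $1,000, that supports 1,500/6.45 × 1,000 ≈ $232,558 → $232,500.
LTV cap: 85% × $150,000 = $127,500 → $127,500.
Binding constraint: loan-to-value.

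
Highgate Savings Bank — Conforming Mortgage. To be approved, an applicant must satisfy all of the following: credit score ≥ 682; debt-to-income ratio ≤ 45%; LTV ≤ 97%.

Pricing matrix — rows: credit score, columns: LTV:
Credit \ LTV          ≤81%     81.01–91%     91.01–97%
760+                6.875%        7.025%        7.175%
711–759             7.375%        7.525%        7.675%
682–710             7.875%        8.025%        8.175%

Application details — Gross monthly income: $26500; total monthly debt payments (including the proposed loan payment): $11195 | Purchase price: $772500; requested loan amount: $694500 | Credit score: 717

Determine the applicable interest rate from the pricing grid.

Credit score 717 ≥ 682; DTI = 11,195/26,500 = 42.2% ≤ 45%
Loan-to-value = 694,500/772,500 = 89.9% — pass (97% max)
Score 717 is in the 711–759 band; LTV 89.9% is in the 81.01–91% band → 7.525%.

7.525%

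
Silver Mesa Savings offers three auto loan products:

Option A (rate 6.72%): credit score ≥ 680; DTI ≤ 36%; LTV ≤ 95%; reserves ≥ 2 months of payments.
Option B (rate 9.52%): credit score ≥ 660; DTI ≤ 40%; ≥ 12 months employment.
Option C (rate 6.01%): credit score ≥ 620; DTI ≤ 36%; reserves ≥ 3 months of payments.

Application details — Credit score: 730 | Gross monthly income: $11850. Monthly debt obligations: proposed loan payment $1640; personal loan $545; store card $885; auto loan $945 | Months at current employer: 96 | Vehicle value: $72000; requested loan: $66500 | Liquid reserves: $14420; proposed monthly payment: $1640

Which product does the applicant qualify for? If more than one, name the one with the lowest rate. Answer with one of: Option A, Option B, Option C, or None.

Option C

Total debts = (1,640 + 545 + 885 + 945) = 4,015; DTI = 4,015/11,850 = 33.9%.
LTV = 66,500/72,000 = 92.4%.
Reserves = 14,420/1,640 = 8.8 months.
Option A: score 730 ≥ 680; DTI 33.9% ≤ 36%; LTV 92.4% ≤ 95%; reserves 8.8 ≥ 2 mo → qualifies.
Option B: score 730 ≥ 660; DTI 33.9% ≤ 40%; employment 96 ≥ 12 mo → qualifies.
Option C: score 730 ≥ 620; DTI 33.9% ≤ 36%; reserves 8.8 ≥ 3 mo → qualifies.
Qualifying: Option A, Option B, Option C. Lowest rate is 6.01% → Option C.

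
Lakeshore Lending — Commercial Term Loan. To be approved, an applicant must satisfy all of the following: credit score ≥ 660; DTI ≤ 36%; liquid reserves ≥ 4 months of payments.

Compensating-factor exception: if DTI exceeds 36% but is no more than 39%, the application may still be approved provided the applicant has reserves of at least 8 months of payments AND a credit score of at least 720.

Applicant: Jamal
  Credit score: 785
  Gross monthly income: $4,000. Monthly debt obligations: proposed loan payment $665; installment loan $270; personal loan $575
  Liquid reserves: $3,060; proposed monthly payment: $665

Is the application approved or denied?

Denied

Credit score 785 ≥ 660 (meets base)
Total debts = (665 + 270 + 575) = 1,510. DTI = 1,510/4,000 = 37.8% > 36% — standard DTI limit exceeded.
Reserves = 3,060/665 = 4.6 months ≥ 4
DTI 37.8% is within the 36%–39% exception band; checking compensating factors.
Reserves 4.6 < 8 months; credit score 785 ≥ 720.
Override conditions not both satisfied; exception does not apply.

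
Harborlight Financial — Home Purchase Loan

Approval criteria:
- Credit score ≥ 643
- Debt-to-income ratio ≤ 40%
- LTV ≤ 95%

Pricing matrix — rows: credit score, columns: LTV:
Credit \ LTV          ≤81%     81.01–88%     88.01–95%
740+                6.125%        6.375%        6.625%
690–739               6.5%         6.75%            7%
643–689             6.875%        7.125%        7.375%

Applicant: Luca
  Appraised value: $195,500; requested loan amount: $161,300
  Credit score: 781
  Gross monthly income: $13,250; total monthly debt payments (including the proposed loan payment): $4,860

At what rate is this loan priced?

Credit score 781 ≥ 643; Debt-to-income = 4,860/13,250 = 36.7% — meets 40% limit
Loan-to-value = 161,300/195,500 = 82.5% — pass (95% max)
Credit 781 → row 740+; LTV 82.5% → column 81.01–88%. Grid cell → 6.375%.

6.375%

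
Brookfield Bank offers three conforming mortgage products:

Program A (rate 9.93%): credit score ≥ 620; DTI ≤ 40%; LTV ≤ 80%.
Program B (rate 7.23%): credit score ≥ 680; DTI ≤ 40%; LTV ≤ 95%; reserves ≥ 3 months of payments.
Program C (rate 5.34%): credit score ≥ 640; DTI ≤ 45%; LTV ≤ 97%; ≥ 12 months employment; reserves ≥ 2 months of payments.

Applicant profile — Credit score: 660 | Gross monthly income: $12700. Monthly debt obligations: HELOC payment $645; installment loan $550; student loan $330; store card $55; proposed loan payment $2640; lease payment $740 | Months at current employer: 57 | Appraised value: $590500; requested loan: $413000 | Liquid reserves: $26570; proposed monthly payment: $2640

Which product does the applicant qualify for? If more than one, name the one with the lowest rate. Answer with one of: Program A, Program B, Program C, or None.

Total debts = (645 + 550 + 330 + 55 + 2,640 + 740) = 4,960; DTI = 4,960/12,700 = 39.1%.
LTV = 413,000/590,500 = 69.9%.
Reserves = 26,570/2,640 = 10.1 months.
Program A: score 660 ≥ 620; DTI 39.1% ≤ 40%; LTV 69.9% ≤ 80% → qualifies.
Program B: score 660 < 680; DTI 39.1% ≤ 40%; LTV 69.9% ≤ 95%; reserves 10.1 ≥ 3 mo → does not qualify.
Program C: score 660 ≥ 640; DTI 39.1% ≤ 45%; LTV 69.9% ≤ 97%; employment 57 ≥ 12 mo; reserves 10.1 ≥ 2 mo → qualifies.
Qualifying: Program A, Program C. Lowest rate is 5.34% → Program C.

Program C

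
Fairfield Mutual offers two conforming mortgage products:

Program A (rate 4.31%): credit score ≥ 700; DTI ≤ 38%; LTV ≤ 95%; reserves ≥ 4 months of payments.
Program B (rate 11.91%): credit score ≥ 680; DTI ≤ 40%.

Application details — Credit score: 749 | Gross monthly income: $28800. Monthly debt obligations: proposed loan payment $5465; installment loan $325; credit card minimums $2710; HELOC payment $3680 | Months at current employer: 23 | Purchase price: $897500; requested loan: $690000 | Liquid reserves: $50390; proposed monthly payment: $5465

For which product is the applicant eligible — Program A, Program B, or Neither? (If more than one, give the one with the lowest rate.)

Total debts = (5,465 + 325 + 2,710 + 3,680) = 12,180; DTI = 12,180/28,800 = 42.3%.
LTV = 690,000/897,500 = 76.9%.
Reserves = 50,390/5,465 = 9.2 months.
Program A: score 749 ≥ 700; DTI 42.3% > 38%; LTV 76.9% ≤ 95%; reserves 9.2 ≥ 4 mo → does not qualify.
Program B: score 749 ≥ 680; DTI 42.3% > 40% → does not qualify.

Neither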